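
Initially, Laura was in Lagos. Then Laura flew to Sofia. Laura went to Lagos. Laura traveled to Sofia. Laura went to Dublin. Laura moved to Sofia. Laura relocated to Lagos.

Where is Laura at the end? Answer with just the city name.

Answer: Lagos

Derivation:
Tracking Laura's location:
Start: Laura is in Lagos.
After move 1: Lagos -> Sofia. Laura is in Sofia.
After move 2: Sofia -> Lagos. Laura is in Lagos.
After move 3: Lagos -> Sofia. Laura is in Sofia.
After move 4: Sofia -> Dublin. Laura is in Dublin.
After move 5: Dublin -> Sofia. Laura is in Sofia.
After move 6: Sofia -> Lagos. Laura is in Lagos.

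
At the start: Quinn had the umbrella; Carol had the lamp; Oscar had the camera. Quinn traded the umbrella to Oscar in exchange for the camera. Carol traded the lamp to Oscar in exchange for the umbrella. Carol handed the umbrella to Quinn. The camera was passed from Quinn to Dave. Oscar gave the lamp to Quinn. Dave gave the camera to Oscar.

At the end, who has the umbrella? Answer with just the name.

Tracking all object holders:
Start: umbrella:Quinn, lamp:Carol, camera:Oscar
Event 1 (swap umbrella<->camera: now umbrella:Oscar, camera:Quinn). State: umbrella:Oscar, lamp:Carol, camera:Quinn
Event 2 (swap lamp<->umbrella: now lamp:Oscar, umbrella:Carol). State: umbrella:Carol, lamp:Oscar, camera:Quinn
Event 3 (give umbrella: Carol -> Quinn). State: umbrella:Quinn, lamp:Oscar, camera:Quinn
Event 4 (give camera: Quinn -> Dave). State: umbrella:Quinn, lamp:Oscar, camera:Dave
Event 5 (give lamp: Oscar -> Quinn). State: umbrella:Quinn, lamp:Quinn, camera:Dave
Event 6 (give camera: Dave -> Oscar). State: umbrella:Quinn, lamp:Quinn, camera:Oscar

Final state: umbrella:Quinn, lamp:Quinn, camera:Oscar
The umbrella is held by Quinn.

Answer: Quinn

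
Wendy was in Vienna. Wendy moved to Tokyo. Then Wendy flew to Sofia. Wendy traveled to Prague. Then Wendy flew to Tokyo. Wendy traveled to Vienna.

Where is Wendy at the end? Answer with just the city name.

Answer: Vienna

Derivation:
Tracking Wendy's location:
Start: Wendy is in Vienna.
After move 1: Vienna -> Tokyo. Wendy is in Tokyo.
After move 2: Tokyo -> Sofia. Wendy is in Sofia.
After move 3: Sofia -> Prague. Wendy is in Prague.
After move 4: Prague -> Tokyo. Wendy is in Tokyo.
After move 5: Tokyo -> Vienna. Wendy is in Vienna.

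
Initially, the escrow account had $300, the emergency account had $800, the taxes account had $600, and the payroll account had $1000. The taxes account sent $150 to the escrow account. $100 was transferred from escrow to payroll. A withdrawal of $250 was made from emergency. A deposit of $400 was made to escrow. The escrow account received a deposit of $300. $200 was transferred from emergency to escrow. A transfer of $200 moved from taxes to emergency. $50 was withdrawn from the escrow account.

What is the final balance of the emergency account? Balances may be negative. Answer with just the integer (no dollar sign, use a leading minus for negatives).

Answer: 550

Derivation:
Tracking account balances step by step:
Start: escrow=300, emergency=800, taxes=600, payroll=1000
Event 1 (transfer 150 taxes -> escrow): taxes: 600 - 150 = 450, escrow: 300 + 150 = 450. Balances: escrow=450, emergency=800, taxes=450, payroll=1000
Event 2 (transfer 100 escrow -> payroll): escrow: 450 - 100 = 350, payroll: 1000 + 100 = 1100. Balances: escrow=350, emergency=800, taxes=450, payroll=1100
Event 3 (withdraw 250 from emergency): emergency: 800 - 250 = 550. Balances: escrow=350, emergency=550, taxes=450, payroll=1100
Event 4 (deposit 400 to escrow): escrow: 350 + 400 = 750. Balances: escrow=750, emergency=550, taxes=450, payroll=1100
Event 5 (deposit 300 to escrow): escrow: 750 + 300 = 1050. Balances: escrow=1050, emergency=550, taxes=450, payroll=1100
Event 6 (transfer 200 emergency -> escrow): emergency: 550 - 200 = 350, escrow: 1050 + 200 = 1250. Balances: escrow=1250, emergency=350, taxes=450, payroll=1100
Event 7 (transfer 200 taxes -> emergency): taxes: 450 - 200 = 250, emergency: 350 + 200 = 550. Balances: escrow=1250, emergency=550, taxes=250, payroll=1100
Event 8 (withdraw 50 from escrow): escrow: 1250 - 50 = 1200. Balances: escrow=1200, emergency=550, taxes=250, payroll=1100

Final balance of emergency: 550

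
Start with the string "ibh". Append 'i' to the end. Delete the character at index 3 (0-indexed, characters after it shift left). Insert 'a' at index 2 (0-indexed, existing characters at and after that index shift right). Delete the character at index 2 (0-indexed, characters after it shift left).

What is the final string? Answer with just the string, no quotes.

Answer: ibh

Derivation:
Applying each edit step by step:
Start: "ibh"
Op 1 (append 'i'): "ibh" -> "ibhi"
Op 2 (delete idx 3 = 'i'): "ibhi" -> "ibh"
Op 3 (insert 'a' at idx 2): "ibh" -> "ibah"
Op 4 (delete idx 2 = 'a'): "ibah" -> "ibh"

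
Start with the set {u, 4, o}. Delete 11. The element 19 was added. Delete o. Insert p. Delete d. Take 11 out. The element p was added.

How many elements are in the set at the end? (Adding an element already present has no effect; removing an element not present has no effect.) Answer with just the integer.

Answer: 4

Derivation:
Tracking the set through each operation:
Start: {4, o, u}
Event 1 (remove 11): not present, no change. Set: {4, o, u}
Event 2 (add 19): added. Set: {19, 4, o, u}
Event 3 (remove o): removed. Set: {19, 4, u}
Event 4 (add p): added. Set: {19, 4, p, u}
Event 5 (remove d): not present, no change. Set: {19, 4, p, u}
Event 6 (remove 11): not present, no change. Set: {19, 4, p, u}
Event 7 (add p): already present, no change. Set: {19, 4, p, u}

Final set: {19, 4, p, u} (size 4)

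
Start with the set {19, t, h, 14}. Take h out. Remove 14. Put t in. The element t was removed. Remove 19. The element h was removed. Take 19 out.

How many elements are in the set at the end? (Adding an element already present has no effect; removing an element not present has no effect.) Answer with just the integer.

Answer: 0

Derivation:
Tracking the set through each operation:
Start: {14, 19, h, t}
Event 1 (remove h): removed. Set: {14, 19, t}
Event 2 (remove 14): removed. Set: {19, t}
Event 3 (add t): already present, no change. Set: {19, t}
Event 4 (remove t): removed. Set: {19}
Event 5 (remove 19): removed. Set: {}
Event 6 (remove h): not present, no change. Set: {}
Event 7 (remove 19): not present, no change. Set: {}

Final set: {} (size 0)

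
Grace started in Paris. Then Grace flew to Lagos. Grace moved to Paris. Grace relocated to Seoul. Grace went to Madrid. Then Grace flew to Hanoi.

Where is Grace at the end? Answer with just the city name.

Answer: Hanoi

Derivation:
Tracking Grace's location:
Start: Grace is in Paris.
After move 1: Paris -> Lagos. Grace is in Lagos.
After move 2: Lagos -> Paris. Grace is in Paris.
After move 3: Paris -> Seoul. Grace is in Seoul.
After move 4: Seoul -> Madrid. Grace is in Madrid.
After move 5: Madrid -> Hanoi. Grace is in Hanoi.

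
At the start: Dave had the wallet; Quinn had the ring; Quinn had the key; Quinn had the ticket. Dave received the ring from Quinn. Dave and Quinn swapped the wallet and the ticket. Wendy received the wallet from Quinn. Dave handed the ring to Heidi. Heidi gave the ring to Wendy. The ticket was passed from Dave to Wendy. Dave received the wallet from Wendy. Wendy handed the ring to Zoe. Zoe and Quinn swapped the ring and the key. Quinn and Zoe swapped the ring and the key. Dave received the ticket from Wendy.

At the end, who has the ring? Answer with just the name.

Tracking all object holders:
Start: wallet:Dave, ring:Quinn, key:Quinn, ticket:Quinn
Event 1 (give ring: Quinn -> Dave). State: wallet:Dave, ring:Dave, key:Quinn, ticket:Quinn
Event 2 (swap wallet<->ticket: now wallet:Quinn, ticket:Dave). State: wallet:Quinn, ring:Dave, key:Quinn, ticket:Dave
Event 3 (give wallet: Quinn -> Wendy). State: wallet:Wendy, ring:Dave, key:Quinn, ticket:Dave
Event 4 (give ring: Dave -> Heidi). State: wallet:Wendy, ring:Heidi, key:Quinn, ticket:Dave
Event 5 (give ring: Heidi -> Wendy). State: wallet:Wendy, ring:Wendy, key:Quinn, ticket:Dave
Event 6 (give ticket: Dave -> Wendy). State: wallet:Wendy, ring:Wendy, key:Quinn, ticket:Wendy
Event 7 (give wallet: Wendy -> Dave). State: wallet:Dave, ring:Wendy, key:Quinn, ticket:Wendy
Event 8 (give ring: Wendy -> Zoe). State: wallet:Dave, ring:Zoe, key:Quinn, ticket:Wendy
Event 9 (swap ring<->key: now ring:Quinn, key:Zoe). State: wallet:Dave, ring:Quinn, key:Zoe, ticket:Wendy
Event 10 (swap ring<->key: now ring:Zoe, key:Quinn). State: wallet:Dave, ring:Zoe, key:Quinn, ticket:Wendy
Event 11 (give ticket: Wendy -> Dave). State: wallet:Dave, ring:Zoe, key:Quinn, ticket:Dave

Final state: wallet:Dave, ring:Zoe, key:Quinn, ticket:Dave
The ring is held by Zoe.

Answer: Zoe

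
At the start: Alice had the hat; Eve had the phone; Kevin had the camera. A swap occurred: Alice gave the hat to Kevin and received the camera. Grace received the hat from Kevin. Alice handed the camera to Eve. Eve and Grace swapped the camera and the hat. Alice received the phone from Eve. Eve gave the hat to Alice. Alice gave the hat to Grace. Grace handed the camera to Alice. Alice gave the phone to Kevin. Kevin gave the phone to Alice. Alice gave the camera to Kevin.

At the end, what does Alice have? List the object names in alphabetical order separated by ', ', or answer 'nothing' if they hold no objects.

Answer: phone

Derivation:
Tracking all object holders:
Start: hat:Alice, phone:Eve, camera:Kevin
Event 1 (swap hat<->camera: now hat:Kevin, camera:Alice). State: hat:Kevin, phone:Eve, camera:Alice
Event 2 (give hat: Kevin -> Grace). State: hat:Grace, phone:Eve, camera:Alice
Event 3 (give camera: Alice -> Eve). State: hat:Grace, phone:Eve, camera:Eve
Event 4 (swap camera<->hat: now camera:Grace, hat:Eve). State: hat:Eve, phone:Eve, camera:Grace
Event 5 (give phone: Eve -> Alice). State: hat:Eve, phone:Alice, camera:Grace
Event 6 (give hat: Eve -> Alice). State: hat:Alice, phone:Alice, camera:Grace
Event 7 (give hat: Alice -> Grace). State: hat:Grace, phone:Alice, camera:Grace
Event 8 (give camera: Grace -> Alice). State: hat:Grace, phone:Alice, camera:Alice
Event 9 (give phone: Alice -> Kevin). State: hat:Grace, phone:Kevin, camera:Alice
Event 10 (give phone: Kevin -> Alice). State: hat:Grace, phone:Alice, camera:Alice
Event 11 (give camera: Alice -> Kevin). State: hat:Grace, phone:Alice, camera:Kevin

Final state: hat:Grace, phone:Alice, camera:Kevin
Alice holds: phone.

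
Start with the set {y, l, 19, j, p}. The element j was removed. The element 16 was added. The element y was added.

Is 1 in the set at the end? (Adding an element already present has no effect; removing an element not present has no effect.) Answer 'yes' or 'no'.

Tracking the set through each operation:
Start: {19, j, l, p, y}
Event 1 (remove j): removed. Set: {19, l, p, y}
Event 2 (add 16): added. Set: {16, 19, l, p, y}
Event 3 (add y): already present, no change. Set: {16, 19, l, p, y}

Final set: {16, 19, l, p, y} (size 5)
1 is NOT in the final set.

Answer: no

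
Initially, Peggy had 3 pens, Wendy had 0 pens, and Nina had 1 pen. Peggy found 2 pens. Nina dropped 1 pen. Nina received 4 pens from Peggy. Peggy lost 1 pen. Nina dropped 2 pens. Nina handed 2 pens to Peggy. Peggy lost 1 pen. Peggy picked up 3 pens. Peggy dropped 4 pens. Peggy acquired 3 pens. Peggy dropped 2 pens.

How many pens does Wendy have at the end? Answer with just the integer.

Answer: 0

Derivation:
Tracking counts step by step:
Start: Peggy=3, Wendy=0, Nina=1
Event 1 (Peggy +2): Peggy: 3 -> 5. State: Peggy=5, Wendy=0, Nina=1
Event 2 (Nina -1): Nina: 1 -> 0. State: Peggy=5, Wendy=0, Nina=0
Event 3 (Peggy -> Nina, 4): Peggy: 5 -> 1, Nina: 0 -> 4. State: Peggy=1, Wendy=0, Nina=4
Event 4 (Peggy -1): Peggy: 1 -> 0. State: Peggy=0, Wendy=0, Nina=4
Event 5 (Nina -2): Nina: 4 -> 2. State: Peggy=0, Wendy=0, Nina=2
Event 6 (Nina -> Peggy, 2): Nina: 2 -> 0, Peggy: 0 -> 2. State: Peggy=2, Wendy=0, Nina=0
Event 7 (Peggy -1): Peggy: 2 -> 1. State: Peggy=1, Wendy=0, Nina=0
Event 8 (Peggy +3): Peggy: 1 -> 4. State: Peggy=4, Wendy=0, Nina=0
Event 9 (Peggy -4): Peggy: 4 -> 0. State: Peggy=0, Wendy=0, Nina=0
Event 10 (Peggy +3): Peggy: 0 -> 3. State: Peggy=3, Wendy=0, Nina=0
Event 11 (Peggy -2): Peggy: 3 -> 1. State: Peggy=1, Wendy=0, Nina=0

Wendy's final count: 0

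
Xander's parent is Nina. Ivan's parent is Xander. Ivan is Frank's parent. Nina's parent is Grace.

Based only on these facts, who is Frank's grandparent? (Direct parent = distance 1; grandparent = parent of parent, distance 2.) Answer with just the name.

Reconstructing the parent chain from the given facts:
  Grace -> Nina -> Xander -> Ivan -> Frank
(each arrow means 'parent of the next')
Positions in the chain (0 = top):
  position of Grace: 0
  position of Nina: 1
  position of Xander: 2
  position of Ivan: 3
  position of Frank: 4

Frank is at position 4; the grandparent is 2 steps up the chain, i.e. position 2: Xander.

Answer: Xander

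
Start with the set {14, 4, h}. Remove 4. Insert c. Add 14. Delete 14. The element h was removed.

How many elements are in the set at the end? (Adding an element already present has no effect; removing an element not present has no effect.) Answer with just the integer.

Tracking the set through each operation:
Start: {14, 4, h}
Event 1 (remove 4): removed. Set: {14, h}
Event 2 (add c): added. Set: {14, c, h}
Event 3 (add 14): already present, no change. Set: {14, c, h}
Event 4 (remove 14): removed. Set: {c, h}
Event 5 (remove h): removed. Set: {c}

Final set: {c} (size 1)

Answer: 1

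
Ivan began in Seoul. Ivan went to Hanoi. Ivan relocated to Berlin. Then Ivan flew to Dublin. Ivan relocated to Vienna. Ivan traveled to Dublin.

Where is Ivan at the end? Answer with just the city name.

Tracking Ivan's location:
Start: Ivan is in Seoul.
After move 1: Seoul -> Hanoi. Ivan is in Hanoi.
After move 2: Hanoi -> Berlin. Ivan is in Berlin.
After move 3: Berlin -> Dublin. Ivan is in Dublin.
After move 4: Dublin -> Vienna. Ivan is in Vienna.
After move 5: Vienna -> Dublin. Ivan is in Dublin.

Answer: Dublin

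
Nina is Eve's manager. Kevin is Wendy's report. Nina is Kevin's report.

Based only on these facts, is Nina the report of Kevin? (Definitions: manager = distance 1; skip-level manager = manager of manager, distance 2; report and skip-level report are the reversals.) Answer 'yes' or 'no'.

Reconstructing the manager chain from the given facts:
  Wendy -> Kevin -> Nina -> Eve
(each arrow means 'manager of the next')
Positions in the chain (0 = top):
  position of Wendy: 0
  position of Kevin: 1
  position of Nina: 2
  position of Eve: 3

Nina is at position 2, Kevin is at position 1; signed distance (j - i) = -1.
'report' requires j - i = -1. Actual distance is -1, so the relation HOLDS.

Answer: yes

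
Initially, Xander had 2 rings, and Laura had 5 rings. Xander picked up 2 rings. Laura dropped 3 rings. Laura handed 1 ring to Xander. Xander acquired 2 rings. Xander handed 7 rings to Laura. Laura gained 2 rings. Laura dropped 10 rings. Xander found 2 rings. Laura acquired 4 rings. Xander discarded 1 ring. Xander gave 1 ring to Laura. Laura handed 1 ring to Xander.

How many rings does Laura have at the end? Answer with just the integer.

Answer: 4

Derivation:
Tracking counts step by step:
Start: Xander=2, Laura=5
Event 1 (Xander +2): Xander: 2 -> 4. State: Xander=4, Laura=5
Event 2 (Laura -3): Laura: 5 -> 2. State: Xander=4, Laura=2
Event 3 (Laura -> Xander, 1): Laura: 2 -> 1, Xander: 4 -> 5. State: Xander=5, Laura=1
Event 4 (Xander +2): Xander: 5 -> 7. State: Xander=7, Laura=1
Event 5 (Xander -> Laura, 7): Xander: 7 -> 0, Laura: 1 -> 8. State: Xander=0, Laura=8
Event 6 (Laura +2): Laura: 8 -> 10. State: Xander=0, Laura=10
Event 7 (Laura -10): Laura: 10 -> 0. State: Xander=0, Laura=0
Event 8 (Xander +2): Xander: 0 -> 2. State: Xander=2, Laura=0
Event 9 (Laura +4): Laura: 0 -> 4. State: Xander=2, Laura=4
Event 10 (Xander -1): Xander: 2 -> 1. State: Xander=1, Laura=4
Event 11 (Xander -> Laura, 1): Xander: 1 -> 0, Laura: 4 -> 5. State: Xander=0, Laura=5
Event 12 (Laura -> Xander, 1): Laura: 5 -> 4, Xander: 0 -> 1. State: Xander=1, Laura=4

Laura's final count: 4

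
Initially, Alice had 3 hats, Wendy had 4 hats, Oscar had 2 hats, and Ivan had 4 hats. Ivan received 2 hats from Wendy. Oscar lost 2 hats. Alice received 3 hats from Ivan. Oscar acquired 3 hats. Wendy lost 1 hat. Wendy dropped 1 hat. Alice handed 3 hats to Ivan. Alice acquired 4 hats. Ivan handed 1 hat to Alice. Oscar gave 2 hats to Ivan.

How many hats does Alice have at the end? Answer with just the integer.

Tracking counts step by step:
Start: Alice=3, Wendy=4, Oscar=2, Ivan=4
Event 1 (Wendy -> Ivan, 2): Wendy: 4 -> 2, Ivan: 4 -> 6. State: Alice=3, Wendy=2, Oscar=2, Ivan=6
Event 2 (Oscar -2): Oscar: 2 -> 0. State: Alice=3, Wendy=2, Oscar=0, Ivan=6
Event 3 (Ivan -> Alice, 3): Ivan: 6 -> 3, Alice: 3 -> 6. State: Alice=6, Wendy=2, Oscar=0, Ivan=3
Event 4 (Oscar +3): Oscar: 0 -> 3. State: Alice=6, Wendy=2, Oscar=3, Ivan=3
Event 5 (Wendy -1): Wendy: 2 -> 1. State: Alice=6, Wendy=1, Oscar=3, Ivan=3
Event 6 (Wendy -1): Wendy: 1 -> 0. State: Alice=6, Wendy=0, Oscar=3, Ivan=3
Event 7 (Alice -> Ivan, 3): Alice: 6 -> 3, Ivan: 3 -> 6. State: Alice=3, Wendy=0, Oscar=3, Ivan=6
Event 8 (Alice +4): Alice: 3 -> 7. State: Alice=7, Wendy=0, Oscar=3, Ivan=6
Event 9 (Ivan -> Alice, 1): Ivan: 6 -> 5, Alice: 7 -> 8. State: Alice=8, Wendy=0, Oscar=3, Ivan=5
Event 10 (Oscar -> Ivan, 2): Oscar: 3 -> 1, Ivan: 5 -> 7. State: Alice=8, Wendy=0, Oscar=1, Ivan=7

Alice's final count: 8

Answer: 8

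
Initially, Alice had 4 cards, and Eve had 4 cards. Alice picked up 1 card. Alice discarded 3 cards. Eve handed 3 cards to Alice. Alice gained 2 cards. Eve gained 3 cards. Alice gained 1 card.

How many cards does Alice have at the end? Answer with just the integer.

Answer: 8

Derivation:
Tracking counts step by step:
Start: Alice=4, Eve=4
Event 1 (Alice +1): Alice: 4 -> 5. State: Alice=5, Eve=4
Event 2 (Alice -3): Alice: 5 -> 2. State: Alice=2, Eve=4
Event 3 (Eve -> Alice, 3): Eve: 4 -> 1, Alice: 2 -> 5. State: Alice=5, Eve=1
Event 4 (Alice +2): Alice: 5 -> 7. State: Alice=7, Eve=1
Event 5 (Eve +3): Eve: 1 -> 4. State: Alice=7, Eve=4
Event 6 (Alice +1): Alice: 7 -> 8. State: Alice=8, Eve=4

Alice's final count: 8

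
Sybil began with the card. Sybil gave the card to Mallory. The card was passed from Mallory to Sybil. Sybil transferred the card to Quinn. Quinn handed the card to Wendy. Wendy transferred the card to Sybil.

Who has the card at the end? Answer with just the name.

Answer: Sybil

Derivation:
Tracking the card through each event:
Start: Sybil has the card.
After event 1: Mallory has the card.
After event 2: Sybil has the card.
After event 3: Quinn has the card.
After event 4: Wendy has the card.
After event 5: Sybil has the card.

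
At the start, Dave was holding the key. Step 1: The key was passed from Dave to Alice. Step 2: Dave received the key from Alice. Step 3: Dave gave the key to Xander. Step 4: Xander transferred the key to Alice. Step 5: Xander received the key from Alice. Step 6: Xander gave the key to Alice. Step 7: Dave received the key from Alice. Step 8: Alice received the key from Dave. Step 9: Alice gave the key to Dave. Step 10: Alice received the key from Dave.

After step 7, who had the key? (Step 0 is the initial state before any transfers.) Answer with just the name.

Tracking the key holder through step 7:
After step 0 (start): Dave
After step 1: Alice
After step 2: Dave
After step 3: Xander
After step 4: Alice
After step 5: Xander
After step 6: Alice
After step 7: Dave

At step 7, the holder is Dave.

Answer: Dave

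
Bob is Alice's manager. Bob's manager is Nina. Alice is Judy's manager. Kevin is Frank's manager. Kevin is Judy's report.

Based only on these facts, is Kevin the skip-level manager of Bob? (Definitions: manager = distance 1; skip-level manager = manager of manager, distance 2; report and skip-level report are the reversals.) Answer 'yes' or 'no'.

Answer: no

Derivation:
Reconstructing the manager chain from the given facts:
  Nina -> Bob -> Alice -> Judy -> Kevin -> Frank
(each arrow means 'manager of the next')
Positions in the chain (0 = top):
  position of Nina: 0
  position of Bob: 1
  position of Alice: 2
  position of Judy: 3
  position of Kevin: 4
  position of Frank: 5

Kevin is at position 4, Bob is at position 1; signed distance (j - i) = -3.
'skip-level manager' requires j - i = 2. Actual distance is -3, so the relation does NOT hold.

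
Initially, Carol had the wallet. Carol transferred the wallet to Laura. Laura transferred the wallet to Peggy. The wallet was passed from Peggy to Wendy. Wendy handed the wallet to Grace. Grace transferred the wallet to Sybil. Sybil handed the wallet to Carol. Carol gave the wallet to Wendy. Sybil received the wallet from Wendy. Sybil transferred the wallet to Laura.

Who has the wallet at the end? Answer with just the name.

Answer: Laura

Derivation:
Tracking the wallet through each event:
Start: Carol has the wallet.
After event 1: Laura has the wallet.
After event 2: Peggy has the wallet.
After event 3: Wendy has the wallet.
After event 4: Grace has the wallet.
After event 5: Sybil has the wallet.
After event 6: Carol has the wallet.
After event 7: Wendy has the wallet.
After event 8: Sybil has the wallet.
After event 9: Laura has the wallet.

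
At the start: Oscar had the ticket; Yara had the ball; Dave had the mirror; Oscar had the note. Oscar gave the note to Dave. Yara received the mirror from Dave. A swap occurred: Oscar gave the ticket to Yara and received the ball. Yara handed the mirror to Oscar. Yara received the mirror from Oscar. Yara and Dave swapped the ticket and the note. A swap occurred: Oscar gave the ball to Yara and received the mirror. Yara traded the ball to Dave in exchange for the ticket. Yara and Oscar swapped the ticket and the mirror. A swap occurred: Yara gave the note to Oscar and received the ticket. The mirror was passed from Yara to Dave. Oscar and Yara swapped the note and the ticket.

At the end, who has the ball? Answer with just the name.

Tracking all object holders:
Start: ticket:Oscar, ball:Yara, mirror:Dave, note:Oscar
Event 1 (give note: Oscar -> Dave). State: ticket:Oscar, ball:Yara, mirror:Dave, note:Dave
Event 2 (give mirror: Dave -> Yara). State: ticket:Oscar, ball:Yara, mirror:Yara, note:Dave
Event 3 (swap ticket<->ball: now ticket:Yara, ball:Oscar). State: ticket:Yara, ball:Oscar, mirror:Yara, note:Dave
Event 4 (give mirror: Yara -> Oscar). State: ticket:Yara, ball:Oscar, mirror:Oscar, note:Dave
Event 5 (give mirror: Oscar -> Yara). State: ticket:Yara, ball:Oscar, mirror:Yara, note:Dave
Event 6 (swap ticket<->note: now ticket:Dave, note:Yara). State: ticket:Dave, ball:Oscar, mirror:Yara, note:Yara
Event 7 (swap ball<->mirror: now ball:Yara, mirror:Oscar). State: ticket:Dave, ball:Yara, mirror:Oscar, note:Yara
Event 8 (swap ball<->ticket: now ball:Dave, ticket:Yara). State: ticket:Yara, ball:Dave, mirror:Oscar, note:Yara
Event 9 (swap ticket<->mirror: now ticket:Oscar, mirror:Yara). State: ticket:Oscar, ball:Dave, mirror:Yara, note:Yara
Event 10 (swap note<->ticket: now note:Oscar, ticket:Yara). State: ticket:Yara, ball:Dave, mirror:Yara, note:Oscar
Event 11 (give mirror: Yara -> Dave). State: ticket:Yara, ball:Dave, mirror:Dave, note:Oscar
Event 12 (swap note<->ticket: now note:Yara, ticket:Oscar). State: ticket:Oscar, ball:Dave, mirror:Dave, note:Yara

Final state: ticket:Oscar, ball:Dave, mirror:Dave, note:Yara
The ball is held by Dave.

Answer: Dave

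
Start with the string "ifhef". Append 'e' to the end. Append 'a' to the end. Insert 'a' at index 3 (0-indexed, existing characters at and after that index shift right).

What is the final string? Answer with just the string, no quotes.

Applying each edit step by step:
Start: "ifhef"
Op 1 (append 'e'): "ifhef" -> "ifhefe"
Op 2 (append 'a'): "ifhefe" -> "ifhefea"
Op 3 (insert 'a' at idx 3): "ifhefea" -> "ifhaefea"

Answer: ifhaefea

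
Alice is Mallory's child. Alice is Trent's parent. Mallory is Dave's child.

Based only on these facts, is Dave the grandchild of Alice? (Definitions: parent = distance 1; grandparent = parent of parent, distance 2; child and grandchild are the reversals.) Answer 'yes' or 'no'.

Reconstructing the parent chain from the given facts:
  Dave -> Mallory -> Alice -> Trent
(each arrow means 'parent of the next')
Positions in the chain (0 = top):
  position of Dave: 0
  position of Mallory: 1
  position of Alice: 2
  position of Trent: 3

Dave is at position 0, Alice is at position 2; signed distance (j - i) = 2.
'grandchild' requires j - i = -2. Actual distance is 2, so the relation does NOT hold.

Answer: no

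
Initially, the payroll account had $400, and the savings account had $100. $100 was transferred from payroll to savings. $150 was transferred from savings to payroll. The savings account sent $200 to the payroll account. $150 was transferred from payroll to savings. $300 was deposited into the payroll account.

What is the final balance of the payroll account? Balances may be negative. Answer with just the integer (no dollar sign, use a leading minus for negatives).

Answer: 800

Derivation:
Tracking account balances step by step:
Start: payroll=400, savings=100
Event 1 (transfer 100 payroll -> savings): payroll: 400 - 100 = 300, savings: 100 + 100 = 200. Balances: payroll=300, savings=200
Event 2 (transfer 150 savings -> payroll): savings: 200 - 150 = 50, payroll: 300 + 150 = 450. Balances: payroll=450, savings=50
Event 3 (transfer 200 savings -> payroll): savings: 50 - 200 = -150, payroll: 450 + 200 = 650. Balances: payroll=650, savings=-150
Event 4 (transfer 150 payroll -> savings): payroll: 650 - 150 = 500, savings: -150 + 150 = 0. Balances: payroll=500, savings=0
Event 5 (deposit 300 to payroll): payroll: 500 + 300 = 800. Balances: payroll=800, savings=0

Final balance of payroll: 800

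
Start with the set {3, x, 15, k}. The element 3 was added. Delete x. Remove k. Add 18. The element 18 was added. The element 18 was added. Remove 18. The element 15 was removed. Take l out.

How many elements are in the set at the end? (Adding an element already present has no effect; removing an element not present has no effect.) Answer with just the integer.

Answer: 1

Derivation:
Tracking the set through each operation:
Start: {15, 3, k, x}
Event 1 (add 3): already present, no change. Set: {15, 3, k, x}
Event 2 (remove x): removed. Set: {15, 3, k}
Event 3 (remove k): removed. Set: {15, 3}
Event 4 (add 18): added. Set: {15, 18, 3}
Event 5 (add 18): already present, no change. Set: {15, 18, 3}
Event 6 (add 18): already present, no change. Set: {15, 18, 3}
Event 7 (remove 18): removed. Set: {15, 3}
Event 8 (remove 15): removed. Set: {3}
Event 9 (remove l): not present, no change. Set: {3}

Final set: {3} (size 1)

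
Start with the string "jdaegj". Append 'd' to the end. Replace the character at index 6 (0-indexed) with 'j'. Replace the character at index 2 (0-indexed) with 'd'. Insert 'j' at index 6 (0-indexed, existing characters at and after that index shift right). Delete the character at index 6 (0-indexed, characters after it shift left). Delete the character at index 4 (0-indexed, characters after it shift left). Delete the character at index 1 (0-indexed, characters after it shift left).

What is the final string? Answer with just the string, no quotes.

Applying each edit step by step:
Start: "jdaegj"
Op 1 (append 'd'): "jdaegj" -> "jdaegjd"
Op 2 (replace idx 6: 'd' -> 'j'): "jdaegjd" -> "jdaegjj"
Op 3 (replace idx 2: 'a' -> 'd'): "jdaegjj" -> "jddegjj"
Op 4 (insert 'j' at idx 6): "jddegjj" -> "jddegjjj"
Op 5 (delete idx 6 = 'j'): "jddegjjj" -> "jddegjj"
Op 6 (delete idx 4 = 'g'): "jddegjj" -> "jddejj"
Op 7 (delete idx 1 = 'd'): "jddejj" -> "jdejj"

Answer: jdejj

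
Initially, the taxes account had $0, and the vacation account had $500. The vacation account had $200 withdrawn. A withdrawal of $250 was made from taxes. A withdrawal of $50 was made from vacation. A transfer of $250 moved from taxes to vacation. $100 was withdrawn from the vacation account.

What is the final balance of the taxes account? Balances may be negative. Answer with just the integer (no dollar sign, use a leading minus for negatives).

Tracking account balances step by step:
Start: taxes=0, vacation=500
Event 1 (withdraw 200 from vacation): vacation: 500 - 200 = 300. Balances: taxes=0, vacation=300
Event 2 (withdraw 250 from taxes): taxes: 0 - 250 = -250. Balances: taxes=-250, vacation=300
Event 3 (withdraw 50 from vacation): vacation: 300 - 50 = 250. Balances: taxes=-250, vacation=250
Event 4 (transfer 250 taxes -> vacation): taxes: -250 - 250 = -500, vacation: 250 + 250 = 500. Balances: taxes=-500, vacation=500
Event 5 (withdraw 100 from vacation): vacation: 500 - 100 = 400. Balances: taxes=-500, vacation=400

Final balance of taxes: -500

Answer: -500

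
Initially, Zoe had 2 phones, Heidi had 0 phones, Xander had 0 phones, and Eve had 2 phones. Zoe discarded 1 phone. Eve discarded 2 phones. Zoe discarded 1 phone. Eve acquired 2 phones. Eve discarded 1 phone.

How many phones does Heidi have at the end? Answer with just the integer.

Answer: 0

Derivation:
Tracking counts step by step:
Start: Zoe=2, Heidi=0, Xander=0, Eve=2
Event 1 (Zoe -1): Zoe: 2 -> 1. State: Zoe=1, Heidi=0, Xander=0, Eve=2
Event 2 (Eve -2): Eve: 2 -> 0. State: Zoe=1, Heidi=0, Xander=0, Eve=0
Event 3 (Zoe -1): Zoe: 1 -> 0. State: Zoe=0, Heidi=0, Xander=0, Eve=0
Event 4 (Eve +2): Eve: 0 -> 2. State: Zoe=0, Heidi=0, Xander=0, Eve=2
Event 5 (Eve -1): Eve: 2 -> 1. State: Zoe=0, Heidi=0, Xander=0, Eve=1

Heidi's final count: 0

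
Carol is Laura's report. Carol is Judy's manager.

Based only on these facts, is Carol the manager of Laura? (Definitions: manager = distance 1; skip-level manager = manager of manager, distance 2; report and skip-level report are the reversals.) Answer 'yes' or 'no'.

Answer: no

Derivation:
Reconstructing the manager chain from the given facts:
  Laura -> Carol -> Judy
(each arrow means 'manager of the next')
Positions in the chain (0 = top):
  position of Laura: 0
  position of Carol: 1
  position of Judy: 2

Carol is at position 1, Laura is at position 0; signed distance (j - i) = -1.
'manager' requires j - i = 1. Actual distance is -1, so the relation does NOT hold.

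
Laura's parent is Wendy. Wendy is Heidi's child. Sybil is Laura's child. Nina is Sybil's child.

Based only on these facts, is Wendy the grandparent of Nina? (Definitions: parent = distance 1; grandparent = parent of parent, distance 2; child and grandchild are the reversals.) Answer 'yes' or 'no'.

Answer: no

Derivation:
Reconstructing the parent chain from the given facts:
  Heidi -> Wendy -> Laura -> Sybil -> Nina
(each arrow means 'parent of the next')
Positions in the chain (0 = top):
  position of Heidi: 0
  position of Wendy: 1
  position of Laura: 2
  position of Sybil: 3
  position of Nina: 4

Wendy is at position 1, Nina is at position 4; signed distance (j - i) = 3.
'grandparent' requires j - i = 2. Actual distance is 3, so the relation does NOT hold.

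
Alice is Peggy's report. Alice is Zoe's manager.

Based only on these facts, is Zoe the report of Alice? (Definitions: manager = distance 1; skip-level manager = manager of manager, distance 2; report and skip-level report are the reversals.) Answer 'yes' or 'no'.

Reconstructing the manager chain from the given facts:
  Peggy -> Alice -> Zoe
(each arrow means 'manager of the next')
Positions in the chain (0 = top):
  position of Peggy: 0
  position of Alice: 1
  position of Zoe: 2

Zoe is at position 2, Alice is at position 1; signed distance (j - i) = -1.
'report' requires j - i = -1. Actual distance is -1, so the relation HOLDS.

Answer: yes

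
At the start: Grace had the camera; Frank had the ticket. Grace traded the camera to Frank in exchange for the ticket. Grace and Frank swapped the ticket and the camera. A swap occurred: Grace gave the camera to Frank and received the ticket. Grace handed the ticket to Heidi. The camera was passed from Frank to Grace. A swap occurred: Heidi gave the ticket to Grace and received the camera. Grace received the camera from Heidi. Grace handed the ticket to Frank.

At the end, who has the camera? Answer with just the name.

Tracking all object holders:
Start: camera:Grace, ticket:Frank
Event 1 (swap camera<->ticket: now camera:Frank, ticket:Grace). State: camera:Frank, ticket:Grace
Event 2 (swap ticket<->camera: now ticket:Frank, camera:Grace). State: camera:Grace, ticket:Frank
Event 3 (swap camera<->ticket: now camera:Frank, ticket:Grace). State: camera:Frank, ticket:Grace
Event 4 (give ticket: Grace -> Heidi). State: camera:Frank, ticket:Heidi
Event 5 (give camera: Frank -> Grace). State: camera:Grace, ticket:Heidi
Event 6 (swap ticket<->camera: now ticket:Grace, camera:Heidi). State: camera:Heidi, ticket:Grace
Event 7 (give camera: Heidi -> Grace). State: camera:Grace, ticket:Grace
Event 8 (give ticket: Grace -> Frank). State: camera:Grace, ticket:Frank

Final state: camera:Grace, ticket:Frank
The camera is held by Grace.

Answer: Grace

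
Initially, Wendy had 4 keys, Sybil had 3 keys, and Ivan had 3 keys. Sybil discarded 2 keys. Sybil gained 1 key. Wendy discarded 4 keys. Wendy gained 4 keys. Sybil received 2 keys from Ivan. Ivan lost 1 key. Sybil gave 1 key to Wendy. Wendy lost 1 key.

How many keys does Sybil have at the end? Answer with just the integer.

Tracking counts step by step:
Start: Wendy=4, Sybil=3, Ivan=3
Event 1 (Sybil -2): Sybil: 3 -> 1. State: Wendy=4, Sybil=1, Ivan=3
Event 2 (Sybil +1): Sybil: 1 -> 2. State: Wendy=4, Sybil=2, Ivan=3
Event 3 (Wendy -4): Wendy: 4 -> 0. State: Wendy=0, Sybil=2, Ivan=3
Event 4 (Wendy +4): Wendy: 0 -> 4. State: Wendy=4, Sybil=2, Ivan=3
Event 5 (Ivan -> Sybil, 2): Ivan: 3 -> 1, Sybil: 2 -> 4. State: Wendy=4, Sybil=4, Ivan=1
Event 6 (Ivan -1): Ivan: 1 -> 0. State: Wendy=4, Sybil=4, Ivan=0
Event 7 (Sybil -> Wendy, 1): Sybil: 4 -> 3, Wendy: 4 -> 5. State: Wendy=5, Sybil=3, Ivan=0
Event 8 (Wendy -1): Wendy: 5 -> 4. State: Wendy=4, Sybil=3, Ivan=0

Sybil's final count: 3

Answer: 3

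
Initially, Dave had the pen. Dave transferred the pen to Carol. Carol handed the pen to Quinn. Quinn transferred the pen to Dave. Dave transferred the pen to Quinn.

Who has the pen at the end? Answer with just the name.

Tracking the pen through each event:
Start: Dave has the pen.
After event 1: Carol has the pen.
After event 2: Quinn has the pen.
After event 3: Dave has the pen.
After event 4: Quinn has the pen.

Answer: Quinn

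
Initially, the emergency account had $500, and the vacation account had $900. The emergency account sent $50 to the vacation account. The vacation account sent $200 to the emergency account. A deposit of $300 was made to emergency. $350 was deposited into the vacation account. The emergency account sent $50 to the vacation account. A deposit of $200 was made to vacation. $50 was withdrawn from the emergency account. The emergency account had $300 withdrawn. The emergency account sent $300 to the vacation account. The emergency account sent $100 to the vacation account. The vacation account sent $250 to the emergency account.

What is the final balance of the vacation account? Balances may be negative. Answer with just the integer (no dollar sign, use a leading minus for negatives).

Answer: 1500

Derivation:
Tracking account balances step by step:
Start: emergency=500, vacation=900
Event 1 (transfer 50 emergency -> vacation): emergency: 500 - 50 = 450, vacation: 900 + 50 = 950. Balances: emergency=450, vacation=950
Event 2 (transfer 200 vacation -> emergency): vacation: 950 - 200 = 750, emergency: 450 + 200 = 650. Balances: emergency=650, vacation=750
Event 3 (deposit 300 to emergency): emergency: 650 + 300 = 950. Balances: emergency=950, vacation=750
Event 4 (deposit 350 to vacation): vacation: 750 + 350 = 1100. Balances: emergency=950, vacation=1100
Event 5 (transfer 50 emergency -> vacation): emergency: 950 - 50 = 900, vacation: 1100 + 50 = 1150. Balances: emergency=900, vacation=1150
Event 6 (deposit 200 to vacation): vacation: 1150 + 200 = 1350. Balances: emergency=900, vacation=1350
Event 7 (withdraw 50 from emergency): emergency: 900 - 50 = 850. Balances: emergency=850, vacation=1350
Event 8 (withdraw 300 from emergency): emergency: 850 - 300 = 550. Balances: emergency=550, vacation=1350
Event 9 (transfer 300 emergency -> vacation): emergency: 550 - 300 = 250, vacation: 1350 + 300 = 1650. Balances: emergency=250, vacation=1650
Event 10 (transfer 100 emergency -> vacation): emergency: 250 - 100 = 150, vacation: 1650 + 100 = 1750. Balances: emergency=150, vacation=1750
Event 11 (transfer 250 vacation -> emergency): vacation: 1750 - 250 = 1500, emergency: 150 + 250 = 400. Balances: emergency=400, vacation=1500

Final balance of vacation: 1500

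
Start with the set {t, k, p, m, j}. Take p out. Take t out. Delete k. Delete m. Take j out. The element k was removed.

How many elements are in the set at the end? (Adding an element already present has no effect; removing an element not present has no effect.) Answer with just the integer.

Answer: 0

Derivation:
Tracking the set through each operation:
Start: {j, k, m, p, t}
Event 1 (remove p): removed. Set: {j, k, m, t}
Event 2 (remove t): removed. Set: {j, k, m}
Event 3 (remove k): removed. Set: {j, m}
Event 4 (remove m): removed. Set: {j}
Event 5 (remove j): removed. Set: {}
Event 6 (remove k): not present, no change. Set: {}

Final set: {} (size 0)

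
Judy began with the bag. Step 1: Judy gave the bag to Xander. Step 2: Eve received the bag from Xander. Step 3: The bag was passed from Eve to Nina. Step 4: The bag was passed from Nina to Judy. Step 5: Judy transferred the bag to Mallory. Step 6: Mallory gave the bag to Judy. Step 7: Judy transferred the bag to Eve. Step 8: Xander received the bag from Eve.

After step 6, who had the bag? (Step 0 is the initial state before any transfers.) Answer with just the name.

Answer: Judy

Derivation:
Tracking the bag holder through step 6:
After step 0 (start): Judy
After step 1: Xander
After step 2: Eve
After step 3: Nina
After step 4: Judy
After step 5: Mallory
After step 6: Judy

At step 6, the holder is Judy.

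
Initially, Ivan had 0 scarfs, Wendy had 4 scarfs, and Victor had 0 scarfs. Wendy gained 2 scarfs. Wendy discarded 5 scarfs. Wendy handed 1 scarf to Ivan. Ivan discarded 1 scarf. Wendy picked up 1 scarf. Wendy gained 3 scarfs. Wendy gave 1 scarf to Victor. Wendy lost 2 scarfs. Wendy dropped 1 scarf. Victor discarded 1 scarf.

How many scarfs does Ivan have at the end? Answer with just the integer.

Tracking counts step by step:
Start: Ivan=0, Wendy=4, Victor=0
Event 1 (Wendy +2): Wendy: 4 -> 6. State: Ivan=0, Wendy=6, Victor=0
Event 2 (Wendy -5): Wendy: 6 -> 1. State: Ivan=0, Wendy=1, Victor=0
Event 3 (Wendy -> Ivan, 1): Wendy: 1 -> 0, Ivan: 0 -> 1. State: Ivan=1, Wendy=0, Victor=0
Event 4 (Ivan -1): Ivan: 1 -> 0. State: Ivan=0, Wendy=0, Victor=0
Event 5 (Wendy +1): Wendy: 0 -> 1. State: Ivan=0, Wendy=1, Victor=0
Event 6 (Wendy +3): Wendy: 1 -> 4. State: Ivan=0, Wendy=4, Victor=0
Event 7 (Wendy -> Victor, 1): Wendy: 4 -> 3, Victor: 0 -> 1. State: Ivan=0, Wendy=3, Victor=1
Event 8 (Wendy -2): Wendy: 3 -> 1. State: Ivan=0, Wendy=1, Victor=1
Event 9 (Wendy -1): Wendy: 1 -> 0. State: Ivan=0, Wendy=0, Victor=1
Event 10 (Victor -1): Victor: 1 -> 0. State: Ivan=0, Wendy=0, Victor=0

Ivan's final count: 0

Answer: 0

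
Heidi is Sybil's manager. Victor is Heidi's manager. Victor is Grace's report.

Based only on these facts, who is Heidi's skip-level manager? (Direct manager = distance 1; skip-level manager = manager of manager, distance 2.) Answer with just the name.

Reconstructing the manager chain from the given facts:
  Grace -> Victor -> Heidi -> Sybil
(each arrow means 'manager of the next')
Positions in the chain (0 = top):
  position of Grace: 0
  position of Victor: 1
  position of Heidi: 2
  position of Sybil: 3

Heidi is at position 2; the skip-level manager is 2 steps up the chain, i.e. position 0: Grace.

Answer: Grace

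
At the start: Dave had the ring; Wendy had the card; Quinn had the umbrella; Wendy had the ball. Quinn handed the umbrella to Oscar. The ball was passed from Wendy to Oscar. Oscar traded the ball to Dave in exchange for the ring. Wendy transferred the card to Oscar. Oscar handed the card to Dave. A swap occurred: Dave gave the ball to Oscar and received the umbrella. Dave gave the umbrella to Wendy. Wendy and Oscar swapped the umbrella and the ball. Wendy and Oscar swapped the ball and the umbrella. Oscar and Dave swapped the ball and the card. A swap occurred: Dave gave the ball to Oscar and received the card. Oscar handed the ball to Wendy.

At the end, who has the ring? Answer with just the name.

Answer: Oscar

Derivation:
Tracking all object holders:
Start: ring:Dave, card:Wendy, umbrella:Quinn, ball:Wendy
Event 1 (give umbrella: Quinn -> Oscar). State: ring:Dave, card:Wendy, umbrella:Oscar, ball:Wendy
Event 2 (give ball: Wendy -> Oscar). State: ring:Dave, card:Wendy, umbrella:Oscar, ball:Oscar
Event 3 (swap ball<->ring: now ball:Dave, ring:Oscar). State: ring:Oscar, card:Wendy, umbrella:Oscar, ball:Dave
Event 4 (give card: Wendy -> Oscar). State: ring:Oscar, card:Oscar, umbrella:Oscar, ball:Dave
Event 5 (give card: Oscar -> Dave). State: ring:Oscar, card:Dave, umbrella:Oscar, ball:Dave
Event 6 (swap ball<->umbrella: now ball:Oscar, umbrella:Dave). State: ring:Oscar, card:Dave, umbrella:Dave, ball:Oscar
Event 7 (give umbrella: Dave -> Wendy). State: ring:Oscar, card:Dave, umbrella:Wendy, ball:Oscar
Event 8 (swap umbrella<->ball: now umbrella:Oscar, ball:Wendy). State: ring:Oscar, card:Dave, umbrella:Oscar, ball:Wendy
Event 9 (swap ball<->umbrella: now ball:Oscar, umbrella:Wendy). State: ring:Oscar, card:Dave, umbrella:Wendy, ball:Oscar
Event 10 (swap ball<->card: now ball:Dave, card:Oscar). State: ring:Oscar, card:Oscar, umbrella:Wendy, ball:Dave
Event 11 (swap ball<->card: now ball:Oscar, card:Dave). State: ring:Oscar, card:Dave, umbrella:Wendy, ball:Oscar
Event 12 (give ball: Oscar -> Wendy). State: ring:Oscar, card:Dave, umbrella:Wendy, ball:Wendy

Final state: ring:Oscar, card:Dave, umbrella:Wendy, ball:Wendy
The ring is held by Oscar.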